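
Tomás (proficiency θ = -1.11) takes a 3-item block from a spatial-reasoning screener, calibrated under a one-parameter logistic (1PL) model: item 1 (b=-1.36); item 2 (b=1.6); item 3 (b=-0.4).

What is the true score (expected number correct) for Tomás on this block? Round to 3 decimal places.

0.954

P(θ) = 1 / (1 + exp(−(θ − b)))
P_1 = 1/(1+e^{-0.2500}) = 0.5622
P_2 = 1/(1+e^{2.7100}) = 0.0624
P_3 = 1/(1+e^{0.7100}) = 0.3296
E[score] = 0.5622 + 0.0624 + 0.3296 = 0.9542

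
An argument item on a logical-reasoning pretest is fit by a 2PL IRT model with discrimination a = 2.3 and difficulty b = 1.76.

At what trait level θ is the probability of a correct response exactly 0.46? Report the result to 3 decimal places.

P(θ) = 1 / (1 + exp(−a(θ − b)))
logit = ln(0.4600/0.5400) = -0.1603
θ = b + logit/(a) = 1.76 + (-0.1603)/2.3000 = 1.6903

1.690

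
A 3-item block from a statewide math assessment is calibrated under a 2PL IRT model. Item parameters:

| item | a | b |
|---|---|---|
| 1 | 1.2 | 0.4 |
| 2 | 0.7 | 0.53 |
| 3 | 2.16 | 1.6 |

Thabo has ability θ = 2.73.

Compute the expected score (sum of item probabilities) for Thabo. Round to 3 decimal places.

2.686

P(θ) = 1 / (1 + exp(−a(θ − b)))
P_1 = 1/(1+e^{-2.7960}) = 0.9425
P_2 = 1/(1+e^{-1.5400}) = 0.8235
P_3 = 1/(1+e^{-2.4408}) = 0.9199
E[score] = 0.9425 + 0.8235 + 0.9199 = 2.6858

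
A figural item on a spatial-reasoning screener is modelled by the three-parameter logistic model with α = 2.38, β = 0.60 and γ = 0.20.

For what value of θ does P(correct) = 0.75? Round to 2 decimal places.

P(θ) = γ + (1 − γ) · 1 / (1 + exp(−α(θ − β)))
Remove guessing floor: (0.75 − 0.20)/(1 − 0.20) = 0.6875
logit = ln(0.6875/0.3125) = 0.7885
θ = β + logit/(α) = 0.60 + 0.7885/2.3800 = 0.9313

0.93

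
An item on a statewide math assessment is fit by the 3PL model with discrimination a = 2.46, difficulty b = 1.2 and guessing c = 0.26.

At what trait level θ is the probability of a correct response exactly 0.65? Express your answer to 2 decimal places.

1.24

P(θ) = c + (1 − c) · 1 / (1 + exp(−a(θ − b)))
Remove guessing floor: (0.65 − 0.26)/(1 − 0.26) = 0.5270
logit = ln(0.5270/0.4730) = 0.1082
θ = b + logit/(a) = 1.2 + 0.1082/2.4600 = 1.2440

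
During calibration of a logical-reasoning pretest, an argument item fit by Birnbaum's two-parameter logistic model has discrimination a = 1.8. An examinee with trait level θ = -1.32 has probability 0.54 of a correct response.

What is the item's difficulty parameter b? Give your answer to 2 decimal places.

-1.41

P(θ) = 1 / (1 + exp(−a(θ − b)))
logit(0.54) = ln(0.54/0.46) = 0.1603
b = θ − logit/(a) = -1.32 − 0.1603/1.8000 = -1.4091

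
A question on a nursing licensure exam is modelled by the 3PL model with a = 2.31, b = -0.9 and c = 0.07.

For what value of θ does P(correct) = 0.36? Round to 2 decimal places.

-1.24

P(θ) = c + (1 − c) · 1 / (1 + exp(−a(θ − b)))
Remove guessing floor: (0.36 − 0.07)/(1 − 0.07) = 0.3118
logit = ln(0.3118/0.6882) = -0.7916
θ = b + logit/(a) = -0.9 + (-0.7916)/2.3100 = -1.2427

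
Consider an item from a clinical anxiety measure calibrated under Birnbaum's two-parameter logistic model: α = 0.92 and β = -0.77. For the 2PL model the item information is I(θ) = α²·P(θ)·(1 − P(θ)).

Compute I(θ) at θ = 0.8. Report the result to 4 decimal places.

P = 1/(1+e^{-1.4444}) = 0.8091
P(1−P) = 0.8091 × 0.1909 = 0.1544
I = α² × P(1−P) = 0.92² × 0.1544 = 0.13071

0.1307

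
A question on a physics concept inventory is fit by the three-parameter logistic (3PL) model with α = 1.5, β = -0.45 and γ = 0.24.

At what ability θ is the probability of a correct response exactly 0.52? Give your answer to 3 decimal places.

-0.809

P(θ) = γ + (1 − γ) · 1 / (1 + exp(−α(θ − β)))
Remove guessing floor: (0.52 − 0.24)/(1 − 0.24) = 0.3684
logit = ln(0.3684/0.6316) = -0.5390
θ = β + logit/(α) = -0.45 + (-0.5390)/1.5000 = -0.8093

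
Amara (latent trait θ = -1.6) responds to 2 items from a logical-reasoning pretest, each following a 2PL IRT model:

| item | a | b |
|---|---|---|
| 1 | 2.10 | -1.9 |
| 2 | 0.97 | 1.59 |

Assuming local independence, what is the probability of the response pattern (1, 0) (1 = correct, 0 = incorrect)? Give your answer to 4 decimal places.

P(θ) = 1 / (1 + exp(−a(θ − b)))
P_1 = 1/(1+e^{-0.6300}) = 0.6525
P_2 = 1/(1+e^{3.0943}) = 0.0433
L = P_1 × (1−P_2) = 0.6525 × 0.9567 = 0.62421

0.6242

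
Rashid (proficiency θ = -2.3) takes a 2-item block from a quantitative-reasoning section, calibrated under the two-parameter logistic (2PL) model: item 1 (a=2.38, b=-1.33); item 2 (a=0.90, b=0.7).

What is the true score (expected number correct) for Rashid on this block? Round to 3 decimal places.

0.153

P(θ) = 1 / (1 + exp(−a(θ − b)))
P_1 = 1/(1+e^{2.3086}) = 0.0904
P_2 = 1/(1+e^{2.7000}) = 0.0630
E[score] = 0.0904 + 0.0630 = 0.1534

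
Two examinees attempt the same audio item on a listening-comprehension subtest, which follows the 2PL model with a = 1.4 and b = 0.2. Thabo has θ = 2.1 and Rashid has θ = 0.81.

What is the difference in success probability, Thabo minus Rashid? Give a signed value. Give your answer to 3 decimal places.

0.233

P(θ) = 1 / (1 + exp(−a(θ − b)))
P(Thabo) = 0.9346  [exponent 2.6600]
P(Rashid) = 0.7014  [exponent 0.8540]
Difference = 0.9346 − 0.7014 = 0.2332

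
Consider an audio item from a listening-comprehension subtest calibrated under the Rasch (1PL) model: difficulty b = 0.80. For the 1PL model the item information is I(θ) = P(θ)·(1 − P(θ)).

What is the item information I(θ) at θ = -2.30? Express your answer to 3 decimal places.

0.041

P = 1/(1+e^{3.1000}) = 0.0431
P(1−P) = 0.0431 × 0.9569 = 0.0412
I = P(1−P) = 0.04125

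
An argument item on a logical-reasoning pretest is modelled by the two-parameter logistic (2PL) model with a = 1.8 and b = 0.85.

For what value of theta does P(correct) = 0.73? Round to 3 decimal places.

1.403

P(theta) = 1 / (1 + exp(−a(theta − b)))
logit = ln(0.7300/0.2700) = 0.9946
theta = b + logit/(a) = 0.85 + 0.9946/1.8000 = 1.4026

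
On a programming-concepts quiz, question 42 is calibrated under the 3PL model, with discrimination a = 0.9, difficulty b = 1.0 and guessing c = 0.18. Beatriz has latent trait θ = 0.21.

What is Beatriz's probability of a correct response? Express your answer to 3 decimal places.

P(θ) = c + (1 − c) · 1 / (1 + exp(−a(θ − b)))
Exponent: 0.9 × (0.21 − 1.0) = -0.7110
1/(1 + e^{0.7110}) = 0.3294
P = 0.18 + 0.82 × 0.3294 = 0.4501

0.450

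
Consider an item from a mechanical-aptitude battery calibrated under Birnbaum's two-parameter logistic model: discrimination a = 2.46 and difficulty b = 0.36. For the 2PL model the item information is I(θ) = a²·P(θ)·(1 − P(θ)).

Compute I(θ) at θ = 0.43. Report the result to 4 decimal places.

1.5017

P = 1/(1+e^{-0.1722}) = 0.5429
P(1−P) = 0.5429 × 0.4571 = 0.2482
I = a² × P(1−P) = 2.46² × 0.2482 = 1.50174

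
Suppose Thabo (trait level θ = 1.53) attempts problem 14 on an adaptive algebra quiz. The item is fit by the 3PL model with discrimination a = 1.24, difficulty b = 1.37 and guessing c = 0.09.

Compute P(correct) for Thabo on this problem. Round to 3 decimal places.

P(θ) = c + (1 − c) · 1 / (1 + exp(−a(θ − b)))
Exponent: 1.24 × (1.53 − 1.37) = 0.1984
1/(1 + e^{-0.1984}) = 0.5494
P = 0.09 + 0.91 × 0.5494 = 0.5900

0.590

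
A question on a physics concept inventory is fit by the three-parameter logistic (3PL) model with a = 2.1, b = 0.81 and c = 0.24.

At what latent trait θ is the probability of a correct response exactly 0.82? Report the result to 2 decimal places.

P(θ) = c + (1 − c) · 1 / (1 + exp(−a(θ − b)))
Remove guessing floor: (0.82 − 0.24)/(1 − 0.24) = 0.7632
logit = ln(0.7632/0.2368) = 1.1701
θ = b + logit/(a) = 0.81 + 1.1701/2.1000 = 1.3672

1.37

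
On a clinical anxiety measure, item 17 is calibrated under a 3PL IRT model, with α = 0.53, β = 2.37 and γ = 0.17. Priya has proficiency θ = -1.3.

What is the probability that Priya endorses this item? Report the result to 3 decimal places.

P(θ) = γ + (1 − γ) · 1 / (1 + exp(−α(θ − β)))
Exponent: 0.53 × (-1.3 − 2.37) = -1.9451
1/(1 + e^{1.9451}) = 0.1251
P = 0.17 + 0.83 × 0.1251 = 0.2738

0.274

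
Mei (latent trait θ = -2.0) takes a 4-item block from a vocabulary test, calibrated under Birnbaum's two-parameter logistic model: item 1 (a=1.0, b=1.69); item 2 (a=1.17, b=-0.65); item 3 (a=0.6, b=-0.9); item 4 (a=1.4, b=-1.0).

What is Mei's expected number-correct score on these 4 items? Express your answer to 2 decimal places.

0.73

P(θ) = 1 / (1 + exp(−a(θ − b)))
P_1 = 1/(1+e^{3.6900}) = 0.0244
P_2 = 1/(1+e^{1.5795}) = 0.1709
P_3 = 1/(1+e^{0.6600}) = 0.3407
P_4 = 1/(1+e^{1.4000}) = 0.1978
E[score] = 0.0244 + 0.1709 + 0.3407 + 0.1978 = 0.7338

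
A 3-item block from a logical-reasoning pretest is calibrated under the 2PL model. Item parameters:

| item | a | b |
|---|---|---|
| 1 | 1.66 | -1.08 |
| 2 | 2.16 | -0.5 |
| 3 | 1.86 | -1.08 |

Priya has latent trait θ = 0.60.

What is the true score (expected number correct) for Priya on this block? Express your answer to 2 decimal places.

2.81

P(θ) = 1 / (1 + exp(−a(θ − b)))
P_1 = 1/(1+e^{-2.7888}) = 0.9421
P_2 = 1/(1+e^{-2.3760}) = 0.9150
P_3 = 1/(1+e^{-3.1248}) = 0.9579
E[score] = 0.9421 + 0.9150 + 0.9579 = 2.8150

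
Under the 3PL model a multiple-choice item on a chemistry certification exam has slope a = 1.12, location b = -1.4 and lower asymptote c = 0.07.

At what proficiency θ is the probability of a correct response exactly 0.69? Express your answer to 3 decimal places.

-0.781

P(θ) = c + (1 − c) · 1 / (1 + exp(−a(θ − b)))
Remove guessing floor: (0.69 − 0.07)/(1 − 0.07) = 0.6667
logit = ln(0.6667/0.3333) = 0.6931
θ = b + logit/(a) = -1.4 + 0.6931/1.1200 = -0.7811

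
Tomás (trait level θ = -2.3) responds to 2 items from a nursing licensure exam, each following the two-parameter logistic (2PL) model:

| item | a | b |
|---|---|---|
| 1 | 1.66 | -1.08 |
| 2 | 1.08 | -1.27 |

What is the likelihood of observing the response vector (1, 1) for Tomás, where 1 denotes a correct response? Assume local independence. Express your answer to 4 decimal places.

0.0288

P(θ) = 1 / (1 + exp(−a(θ − b)))
P_1 = 1/(1+e^{2.0252}) = 0.1166
P_2 = 1/(1+e^{1.1124}) = 0.2474
L = P_1 × P_2 = 0.1166 × 0.2474 = 0.02885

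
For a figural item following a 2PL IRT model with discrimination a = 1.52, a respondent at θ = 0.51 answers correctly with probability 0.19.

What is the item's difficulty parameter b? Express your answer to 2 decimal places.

P(θ) = 1 / (1 + exp(−a(θ − b)))
logit(0.19) = ln(0.19/0.81) = -1.4500
b = θ − logit/(a) = 0.51 − (-1.4500)/1.5200 = 1.4640

1.46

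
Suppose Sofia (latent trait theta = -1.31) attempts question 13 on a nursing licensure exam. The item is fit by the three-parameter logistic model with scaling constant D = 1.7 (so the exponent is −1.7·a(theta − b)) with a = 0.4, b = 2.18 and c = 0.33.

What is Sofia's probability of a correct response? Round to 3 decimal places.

P(theta) = c + (1 − c) · 1 / (1 + exp(−D·a(theta − b)))
Exponent: 1.7 × 0.4 × (-1.31 − 2.18) = -2.3732
1/(1 + e^{2.3732}) = 0.0852
P = 0.33 + 0.67 × 0.0852 = 0.3871

0.387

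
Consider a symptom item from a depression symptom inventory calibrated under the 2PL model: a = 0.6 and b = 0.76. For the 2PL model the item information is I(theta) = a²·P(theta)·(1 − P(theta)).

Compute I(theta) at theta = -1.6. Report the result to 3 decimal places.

P = 1/(1+e^{1.4160}) = 0.1953
P(1−P) = 0.1953 × 0.8047 = 0.1572
I = a² × P(1−P) = 0.6² × 0.1572 = 0.05657

0.057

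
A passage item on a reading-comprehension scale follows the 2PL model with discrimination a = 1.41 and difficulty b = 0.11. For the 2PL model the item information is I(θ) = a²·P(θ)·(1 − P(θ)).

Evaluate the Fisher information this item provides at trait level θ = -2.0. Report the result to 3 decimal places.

P = 1/(1+e^{2.9751}) = 0.0486
P(1−P) = 0.0486 × 0.9514 = 0.0462
I = a² × P(1−P) = 1.41² × 0.0462 = 0.09186

0.092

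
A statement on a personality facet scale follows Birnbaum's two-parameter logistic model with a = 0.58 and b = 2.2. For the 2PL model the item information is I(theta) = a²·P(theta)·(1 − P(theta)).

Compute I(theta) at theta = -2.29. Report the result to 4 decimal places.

0.0216

P = 1/(1+e^{2.6042}) = 0.0689
P(1−P) = 0.0689 × 0.9311 = 0.0641
I = a² × P(1−P) = 0.58² × 0.0641 = 0.02157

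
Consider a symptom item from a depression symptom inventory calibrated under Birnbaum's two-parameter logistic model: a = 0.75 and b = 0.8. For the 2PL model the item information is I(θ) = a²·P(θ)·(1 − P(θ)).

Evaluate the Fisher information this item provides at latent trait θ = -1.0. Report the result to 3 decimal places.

P = 1/(1+e^{1.3500}) = 0.2059
P(1−P) = 0.2059 × 0.7941 = 0.1635
I = a² × P(1−P) = 0.75² × 0.1635 = 0.09196

0.092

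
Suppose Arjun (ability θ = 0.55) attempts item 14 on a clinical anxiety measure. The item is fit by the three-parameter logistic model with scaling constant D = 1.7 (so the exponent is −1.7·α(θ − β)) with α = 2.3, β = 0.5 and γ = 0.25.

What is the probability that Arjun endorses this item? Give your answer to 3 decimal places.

0.662

P(θ) = γ + (1 − γ) · 1 / (1 + exp(−D·α(θ − β)))
Exponent: 1.7 × 2.3 × (0.55 − 0.5) = 0.1955
1/(1 + e^{-0.1955}) = 0.5487
P = 0.25 + 0.75 × 0.5487 = 0.6615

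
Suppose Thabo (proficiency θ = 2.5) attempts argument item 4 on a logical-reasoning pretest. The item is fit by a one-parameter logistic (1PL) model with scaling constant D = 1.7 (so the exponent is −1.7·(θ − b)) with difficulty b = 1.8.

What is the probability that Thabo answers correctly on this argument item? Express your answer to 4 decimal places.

0.7667

P(θ) = 1 / (1 + exp(−D·(θ − b)))
Exponent: 1.7 × (2.5 − 1.8) = 1.1900
1/(1 + e^{-1.1900}) = 0.7667
P = 0.7667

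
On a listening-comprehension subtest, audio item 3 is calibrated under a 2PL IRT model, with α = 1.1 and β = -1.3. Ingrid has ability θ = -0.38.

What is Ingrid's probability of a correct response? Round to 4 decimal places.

0.7334

P(θ) = 1 / (1 + exp(−α(θ − β)))
Exponent: 1.1 × (-0.38 − (-1.3)) = 1.0120
1/(1 + e^{-1.0120}) = 0.7334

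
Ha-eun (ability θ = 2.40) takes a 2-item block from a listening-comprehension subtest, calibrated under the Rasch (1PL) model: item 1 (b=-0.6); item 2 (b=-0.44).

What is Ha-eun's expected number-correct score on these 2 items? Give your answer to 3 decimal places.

P(θ) = 1 / (1 + exp(−(θ − b)))
P_1 = 1/(1+e^{-3.0000}) = 0.9526
P_2 = 1/(1+e^{-2.8400}) = 0.9448
E[score] = 0.9526 + 0.9448 = 1.8974

1.897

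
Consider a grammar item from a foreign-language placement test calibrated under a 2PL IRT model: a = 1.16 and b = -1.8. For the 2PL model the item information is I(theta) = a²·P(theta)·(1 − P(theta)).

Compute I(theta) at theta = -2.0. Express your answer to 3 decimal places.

P = 1/(1+e^{0.2320}) = 0.4423
P(1−P) = 0.4423 × 0.5577 = 0.2467
I = a² × P(1−P) = 1.16² × 0.2467 = 0.33191

0.332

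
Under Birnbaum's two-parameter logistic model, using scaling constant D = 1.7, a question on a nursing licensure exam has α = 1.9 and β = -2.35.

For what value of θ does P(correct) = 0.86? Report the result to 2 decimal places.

-1.79

P(θ) = 1 / (1 + exp(−D·α(θ − β)))
logit = ln(0.8600/0.1400) = 1.8153
θ = β + logit/(1.7·α) = -2.35 + 1.8153/3.2300 = -1.7880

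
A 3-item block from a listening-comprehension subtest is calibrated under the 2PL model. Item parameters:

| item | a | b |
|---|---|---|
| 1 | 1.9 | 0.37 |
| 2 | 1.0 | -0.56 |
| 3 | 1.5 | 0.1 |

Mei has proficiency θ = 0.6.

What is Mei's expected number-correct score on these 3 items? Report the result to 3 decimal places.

2.048

P(θ) = 1 / (1 + exp(−a(θ − b)))
P_1 = 1/(1+e^{-0.4370}) = 0.6075
P_2 = 1/(1+e^{-1.1600}) = 0.7613
P_3 = 1/(1+e^{-0.7500}) = 0.6792
E[score] = 0.6075 + 0.7613 + 0.6792 = 2.0481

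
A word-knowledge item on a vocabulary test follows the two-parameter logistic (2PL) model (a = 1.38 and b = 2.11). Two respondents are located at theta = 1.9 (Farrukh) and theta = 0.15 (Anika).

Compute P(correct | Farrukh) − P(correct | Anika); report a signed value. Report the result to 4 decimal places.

0.3654

P(theta) = 1 / (1 + exp(−a(theta − b)))
P(Farrukh) = 0.4281  [exponent -0.2898]
P(Anika) = 0.0627  [exponent -2.7048]
Difference = 0.4281 − 0.0627 = 0.3654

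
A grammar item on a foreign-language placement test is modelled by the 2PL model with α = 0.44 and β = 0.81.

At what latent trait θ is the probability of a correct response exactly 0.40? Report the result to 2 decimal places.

-0.11

P(θ) = 1 / (1 + exp(−α(θ − β)))
logit = ln(0.4000/0.6000) = -0.4055
θ = β + logit/(α) = 0.81 + (-0.4055)/0.4400 = -0.1115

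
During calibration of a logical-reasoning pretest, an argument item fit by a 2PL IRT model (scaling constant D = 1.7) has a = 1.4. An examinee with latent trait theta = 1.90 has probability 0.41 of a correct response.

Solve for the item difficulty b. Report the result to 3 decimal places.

P(theta) = 1 / (1 + exp(−D·a(theta − b)))
logit(0.41) = ln(0.41/0.59) = -0.3640
b = theta − logit/(1.7·a) = 1.90 − (-0.3640)/2.3800 = 2.0529

2.053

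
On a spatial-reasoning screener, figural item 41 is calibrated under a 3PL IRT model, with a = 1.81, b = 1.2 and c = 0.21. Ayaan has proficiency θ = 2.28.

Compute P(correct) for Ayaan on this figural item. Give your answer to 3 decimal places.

0.902

P(θ) = c + (1 − c) · 1 / (1 + exp(−a(θ − b)))
Exponent: 1.81 × (2.28 − 1.2) = 1.9548
1/(1 + e^{-1.9548}) = 0.8760
P = 0.21 + 0.79 × 0.8760 = 0.9020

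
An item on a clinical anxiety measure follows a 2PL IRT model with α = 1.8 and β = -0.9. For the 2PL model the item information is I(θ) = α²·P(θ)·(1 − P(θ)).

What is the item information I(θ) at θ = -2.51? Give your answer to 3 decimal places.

P = 1/(1+e^{2.8980}) = 0.0523
P(1−P) = 0.0523 × 0.9477 = 0.0495
I = α² × P(1−P) = 1.8² × 0.0495 = 0.16045

0.160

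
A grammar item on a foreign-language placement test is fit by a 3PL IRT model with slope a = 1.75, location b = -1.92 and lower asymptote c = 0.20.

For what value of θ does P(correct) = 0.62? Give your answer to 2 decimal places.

P(θ) = c + (1 − c) · 1 / (1 + exp(−a(θ − b)))
Remove guessing floor: (0.62 − 0.20)/(1 − 0.20) = 0.5250
logit = ln(0.5250/0.4750) = 0.1001
θ = b + logit/(a) = -1.92 + 0.1001/1.7500 = -1.8628

-1.86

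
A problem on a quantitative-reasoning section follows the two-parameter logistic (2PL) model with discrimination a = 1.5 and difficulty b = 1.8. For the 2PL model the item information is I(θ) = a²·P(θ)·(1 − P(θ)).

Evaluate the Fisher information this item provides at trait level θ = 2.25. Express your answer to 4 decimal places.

0.5030

P = 1/(1+e^{-0.6750}) = 0.6626
P(1−P) = 0.6626 × 0.3374 = 0.2236
I = a² × P(1−P) = 1.5² × 0.2236 = 0.50300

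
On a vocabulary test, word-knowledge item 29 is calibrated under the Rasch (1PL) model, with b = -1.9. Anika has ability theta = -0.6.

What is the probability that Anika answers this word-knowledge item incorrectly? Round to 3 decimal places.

P(theta) = 1 / (1 + exp(−(theta − b)))
Exponent: (-0.6 − (-1.9)) = 1.3000
1/(1 + e^{-1.3000}) = 0.7858
P = 0.7858
P(incorrect) = 1 − 0.7858 = 0.2142

0.214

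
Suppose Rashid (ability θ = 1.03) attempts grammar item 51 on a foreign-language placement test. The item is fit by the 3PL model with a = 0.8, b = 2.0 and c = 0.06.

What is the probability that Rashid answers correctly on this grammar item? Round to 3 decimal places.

P(θ) = c + (1 − c) · 1 / (1 + exp(−a(θ − b)))
Exponent: 0.8 × (1.03 − 2.0) = -0.7760
1/(1 + e^{0.7760}) = 0.3152
P = 0.06 + 0.94 × 0.3152 = 0.3563

0.356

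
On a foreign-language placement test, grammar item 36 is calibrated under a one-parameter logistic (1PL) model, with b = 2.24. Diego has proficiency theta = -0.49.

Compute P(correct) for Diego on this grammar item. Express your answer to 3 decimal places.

P(theta) = 1 / (1 + exp(−(theta − b)))
Exponent: (-0.49 − 2.24) = -2.7300
1/(1 + e^{2.7300}) = 0.0612
P = 0.0612

0.061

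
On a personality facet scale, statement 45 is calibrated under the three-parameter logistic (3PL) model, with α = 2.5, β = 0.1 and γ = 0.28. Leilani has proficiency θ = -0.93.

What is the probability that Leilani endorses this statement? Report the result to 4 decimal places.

0.3310

P(θ) = γ + (1 − γ) · 1 / (1 + exp(−α(θ − β)))
Exponent: 2.5 × (-0.93 − 0.1) = -2.5750
1/(1 + e^{2.5750}) = 0.0708
P = 0.28 + 0.72 × 0.0708 = 0.3310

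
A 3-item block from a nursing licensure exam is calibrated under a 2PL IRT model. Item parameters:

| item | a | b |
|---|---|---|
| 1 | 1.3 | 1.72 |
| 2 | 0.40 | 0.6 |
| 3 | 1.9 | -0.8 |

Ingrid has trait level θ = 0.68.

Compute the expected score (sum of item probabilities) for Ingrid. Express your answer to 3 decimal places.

P(θ) = 1 / (1 + exp(−a(θ − b)))
P_1 = 1/(1+e^{1.3520}) = 0.2055
P_2 = 1/(1+e^{-0.0320}) = 0.5080
P_3 = 1/(1+e^{-2.8120}) = 0.9433
E[score] = 0.2055 + 0.5080 + 0.9433 = 1.6569

1.657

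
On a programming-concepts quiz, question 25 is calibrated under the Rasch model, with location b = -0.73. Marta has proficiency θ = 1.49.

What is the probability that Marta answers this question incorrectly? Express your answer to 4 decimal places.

0.0980

P(θ) = 1 / (1 + exp(−(θ − b)))
Exponent: (1.49 − (-0.73)) = 2.2200
1/(1 + e^{-2.2200}) = 0.9020
P = 0.9020
P(incorrect) = 1 − 0.9020 = 0.0980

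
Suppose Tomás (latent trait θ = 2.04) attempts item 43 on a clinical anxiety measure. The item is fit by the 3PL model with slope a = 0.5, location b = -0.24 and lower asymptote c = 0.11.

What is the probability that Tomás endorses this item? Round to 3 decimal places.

P(θ) = c + (1 − c) · 1 / (1 + exp(−a(θ − b)))
Exponent: 0.5 × (2.04 − (-0.24)) = 1.1400
1/(1 + e^{-1.1400}) = 0.7577
P = 0.11 + 0.89 × 0.7577 = 0.7843

0.784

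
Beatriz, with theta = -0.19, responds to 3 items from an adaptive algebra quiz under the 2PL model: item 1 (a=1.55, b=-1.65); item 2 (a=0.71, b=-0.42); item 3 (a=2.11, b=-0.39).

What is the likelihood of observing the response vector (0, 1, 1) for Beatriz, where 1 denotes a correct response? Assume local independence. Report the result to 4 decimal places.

P(theta) = 1 / (1 + exp(−a(theta − b)))
P_1 = 1/(1+e^{-2.2630}) = 0.9058
P_2 = 1/(1+e^{-0.1633}) = 0.5407
P_3 = 1/(1+e^{-0.4220}) = 0.6040
L = (1−P_1) × P_2 × P_3 = 0.0942 × 0.5407 × 0.6040 = 0.03078

0.0308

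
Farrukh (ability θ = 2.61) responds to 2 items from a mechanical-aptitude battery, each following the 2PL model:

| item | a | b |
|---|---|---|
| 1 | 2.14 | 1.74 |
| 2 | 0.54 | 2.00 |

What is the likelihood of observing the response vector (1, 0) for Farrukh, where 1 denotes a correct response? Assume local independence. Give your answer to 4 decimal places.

P(θ) = 1 / (1 + exp(−a(θ − b)))
P_1 = 1/(1+e^{-1.8618}) = 0.8655
P_2 = 1/(1+e^{-0.3294}) = 0.5816
L = P_1 × (1−P_2) = 0.8655 × 0.4184 = 0.36212

0.3621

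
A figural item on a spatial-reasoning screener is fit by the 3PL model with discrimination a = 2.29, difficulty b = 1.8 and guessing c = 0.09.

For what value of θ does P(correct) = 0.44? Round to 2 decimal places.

1.59

P(θ) = c + (1 − c) · 1 / (1 + exp(−a(θ − b)))
Remove guessing floor: (0.44 − 0.09)/(1 − 0.09) = 0.3846
logit = ln(0.3846/0.6154) = -0.4700
θ = b + logit/(a) = 1.8 + (-0.4700)/2.2900 = 1.5948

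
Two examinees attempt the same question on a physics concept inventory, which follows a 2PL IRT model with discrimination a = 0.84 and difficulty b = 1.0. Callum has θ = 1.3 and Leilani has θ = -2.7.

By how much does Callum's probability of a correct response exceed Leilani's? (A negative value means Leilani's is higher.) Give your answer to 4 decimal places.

0.5199

P(θ) = 1 / (1 + exp(−a(θ − b)))
P(Callum) = 0.5627  [exponent 0.2520]
P(Leilani) = 0.0428  [exponent -3.1080]
Difference = 0.5627 − 0.0428 = 0.5199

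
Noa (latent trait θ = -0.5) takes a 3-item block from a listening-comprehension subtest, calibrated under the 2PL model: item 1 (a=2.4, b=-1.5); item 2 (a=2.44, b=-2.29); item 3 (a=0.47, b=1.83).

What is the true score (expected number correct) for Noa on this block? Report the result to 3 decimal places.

P(θ) = 1 / (1 + exp(−a(θ − b)))
P_1 = 1/(1+e^{-2.4000}) = 0.9168
P_2 = 1/(1+e^{-4.3676}) = 0.9875
P_3 = 1/(1+e^{1.0951}) = 0.2507
E[score] = 0.9168 + 0.9875 + 0.2507 = 2.1550

2.155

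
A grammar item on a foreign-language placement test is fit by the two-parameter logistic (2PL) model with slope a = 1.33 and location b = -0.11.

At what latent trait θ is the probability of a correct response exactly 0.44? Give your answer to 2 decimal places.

P(θ) = 1 / (1 + exp(−a(θ − b)))
logit = ln(0.4400/0.5600) = -0.2412
θ = b + logit/(a) = -0.11 + (-0.2412)/1.3300 = -0.2913

-0.29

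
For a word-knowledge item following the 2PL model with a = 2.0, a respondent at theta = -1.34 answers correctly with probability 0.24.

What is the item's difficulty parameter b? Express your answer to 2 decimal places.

P(theta) = 1 / (1 + exp(−a(theta − b)))
logit(0.24) = ln(0.24/0.76) = -1.1527
b = theta − logit/(a) = -1.34 − (-1.1527)/2.0000 = -0.7637

-0.76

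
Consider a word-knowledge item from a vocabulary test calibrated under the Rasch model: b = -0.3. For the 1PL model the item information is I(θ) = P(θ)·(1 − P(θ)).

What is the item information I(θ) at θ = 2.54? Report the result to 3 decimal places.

0.052

P = 1/(1+e^{-2.8400}) = 0.9448
P(1−P) = 0.9448 × 0.0552 = 0.0522
I = P(1−P) = 0.05215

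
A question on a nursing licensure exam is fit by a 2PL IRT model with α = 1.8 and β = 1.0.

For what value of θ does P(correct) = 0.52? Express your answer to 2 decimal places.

1.04

P(θ) = 1 / (1 + exp(−α(θ − β)))
logit = ln(0.5200/0.4800) = 0.0800
θ = β + logit/(α) = 1.0 + 0.0800/1.8000 = 1.0445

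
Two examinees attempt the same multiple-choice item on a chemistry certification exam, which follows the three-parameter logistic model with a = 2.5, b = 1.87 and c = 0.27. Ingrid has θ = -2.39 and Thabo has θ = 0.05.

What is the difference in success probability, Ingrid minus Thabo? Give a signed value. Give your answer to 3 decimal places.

P(θ) = c + (1 − c) · 1 / (1 + exp(−a(θ − b)))
P(Ingrid) = 0.2700  [exponent -10.6500]
P(Thabo) = 0.2776  [exponent -4.5500]
Difference = 0.2700 − 0.2776 = -0.0076

-0.008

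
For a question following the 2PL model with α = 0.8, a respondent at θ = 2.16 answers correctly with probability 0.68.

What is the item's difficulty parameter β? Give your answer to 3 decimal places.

1.218

P(θ) = 1 / (1 + exp(−α(θ − β)))
logit(0.68) = ln(0.68/0.32) = 0.7538
β = θ − logit/(α) = 2.16 − 0.7538/0.8000 = 1.2178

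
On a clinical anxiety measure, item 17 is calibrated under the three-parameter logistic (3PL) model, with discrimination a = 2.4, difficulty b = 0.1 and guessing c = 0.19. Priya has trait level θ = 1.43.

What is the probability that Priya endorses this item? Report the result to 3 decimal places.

0.968

P(θ) = c + (1 − c) · 1 / (1 + exp(−a(θ − b)))
Exponent: 2.4 × (1.43 − 0.1) = 3.1920
1/(1 + e^{-3.1920}) = 0.9605
P = 0.19 + 0.81 × 0.9605 = 0.9680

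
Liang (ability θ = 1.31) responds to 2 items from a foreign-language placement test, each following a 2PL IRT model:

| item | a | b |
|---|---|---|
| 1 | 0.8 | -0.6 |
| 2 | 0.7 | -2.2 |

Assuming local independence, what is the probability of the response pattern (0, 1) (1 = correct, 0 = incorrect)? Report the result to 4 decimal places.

P(θ) = 1 / (1 + exp(−a(θ − b)))
P_1 = 1/(1+e^{-1.5280}) = 0.8217
P_2 = 1/(1+e^{-2.4570}) = 0.9211
L = (1−P_1) × P_2 = 0.1783 × 0.9211 = 0.16421

0.1642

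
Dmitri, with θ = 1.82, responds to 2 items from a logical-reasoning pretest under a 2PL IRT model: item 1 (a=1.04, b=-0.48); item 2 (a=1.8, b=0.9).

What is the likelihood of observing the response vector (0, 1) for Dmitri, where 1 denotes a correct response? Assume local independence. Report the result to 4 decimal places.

P(θ) = 1 / (1 + exp(−a(θ − b)))
P_1 = 1/(1+e^{-2.3920}) = 0.9162
P_2 = 1/(1+e^{-1.6560}) = 0.8397
L = (1−P_1) × P_2 = 0.0838 × 0.8397 = 0.07035

0.0704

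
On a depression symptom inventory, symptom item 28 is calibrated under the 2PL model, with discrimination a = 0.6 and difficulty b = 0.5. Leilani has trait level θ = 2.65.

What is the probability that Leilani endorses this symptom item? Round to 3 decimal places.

P(θ) = 1 / (1 + exp(−a(θ − b)))
Exponent: 0.6 × (2.65 − 0.5) = 1.2900
1/(1 + e^{-1.2900}) = 0.7841

0.784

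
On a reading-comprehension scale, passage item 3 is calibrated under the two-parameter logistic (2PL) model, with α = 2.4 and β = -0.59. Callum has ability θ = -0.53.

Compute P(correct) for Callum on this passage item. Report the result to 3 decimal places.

P(θ) = 1 / (1 + exp(−α(θ − β)))
Exponent: 2.4 × (-0.53 − (-0.59)) = 0.1440
1/(1 + e^{-0.1440}) = 0.5359

0.536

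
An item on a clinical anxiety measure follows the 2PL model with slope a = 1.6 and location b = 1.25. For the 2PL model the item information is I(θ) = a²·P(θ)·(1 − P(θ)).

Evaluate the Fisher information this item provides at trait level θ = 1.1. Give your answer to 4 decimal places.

0.6309

P = 1/(1+e^{0.2400}) = 0.4403
P(1−P) = 0.4403 × 0.5597 = 0.2464
I = a² × P(1−P) = 1.6² × 0.2464 = 0.63087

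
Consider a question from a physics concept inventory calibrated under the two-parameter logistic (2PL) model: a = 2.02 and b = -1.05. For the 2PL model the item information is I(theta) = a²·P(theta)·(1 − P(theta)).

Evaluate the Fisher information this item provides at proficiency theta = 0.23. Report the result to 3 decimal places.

P = 1/(1+e^{-2.5856}) = 0.9299
P(1−P) = 0.9299 × 0.0701 = 0.0652
I = a² × P(1−P) = 2.02² × 0.0652 = 0.26588

0.266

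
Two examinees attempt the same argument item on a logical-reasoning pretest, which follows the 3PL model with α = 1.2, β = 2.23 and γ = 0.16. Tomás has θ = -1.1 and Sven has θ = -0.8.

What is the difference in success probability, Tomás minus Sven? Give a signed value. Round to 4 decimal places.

-0.0064

P(θ) = γ + (1 − γ) · 1 / (1 + exp(−α(θ − β)))
P(Tomás) = 0.1752  [exponent -3.9960]
P(Sven) = 0.1816  [exponent -3.6360]
Difference = 0.1752 − 0.1816 = -0.0064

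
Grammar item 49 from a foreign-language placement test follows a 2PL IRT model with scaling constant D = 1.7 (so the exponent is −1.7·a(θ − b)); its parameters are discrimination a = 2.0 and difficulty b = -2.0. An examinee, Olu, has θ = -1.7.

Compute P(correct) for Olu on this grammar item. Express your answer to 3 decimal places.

P(θ) = 1 / (1 + exp(−D·a(θ − b)))
Exponent: 1.7 × 2.0 × (-1.7 − (-2.0)) = 1.0200
1/(1 + e^{-1.0200}) = 0.7350
P = 0.7350

0.735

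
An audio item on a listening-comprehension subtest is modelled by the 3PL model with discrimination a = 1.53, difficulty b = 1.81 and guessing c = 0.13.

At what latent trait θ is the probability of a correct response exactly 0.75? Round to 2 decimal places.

P(θ) = c + (1 − c) · 1 / (1 + exp(−a(θ − b)))
Remove guessing floor: (0.75 − 0.13)/(1 − 0.13) = 0.7126
logit = ln(0.7126/0.2874) = 0.9083
θ = b + logit/(a) = 1.81 + 0.9083/1.5300 = 2.4036

2.40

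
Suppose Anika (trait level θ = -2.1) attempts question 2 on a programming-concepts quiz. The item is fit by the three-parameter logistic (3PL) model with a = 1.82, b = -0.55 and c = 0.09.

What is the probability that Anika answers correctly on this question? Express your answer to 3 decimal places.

0.141

P(θ) = c + (1 − c) · 1 / (1 + exp(−a(θ − b)))
Exponent: 1.82 × (-2.1 − (-0.55)) = -2.8210
1/(1 + e^{2.8210}) = 0.0562
P = 0.09 + 0.91 × 0.0562 = 0.1411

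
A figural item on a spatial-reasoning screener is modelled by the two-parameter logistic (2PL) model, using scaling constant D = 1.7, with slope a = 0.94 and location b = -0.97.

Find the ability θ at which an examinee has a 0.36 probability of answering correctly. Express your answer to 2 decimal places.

-1.33

P(θ) = 1 / (1 + exp(−D·a(θ − b)))
logit = ln(0.3600/0.6400) = -0.5754
θ = b + logit/(1.7·a) = -0.97 + (-0.5754)/1.5980 = -1.3301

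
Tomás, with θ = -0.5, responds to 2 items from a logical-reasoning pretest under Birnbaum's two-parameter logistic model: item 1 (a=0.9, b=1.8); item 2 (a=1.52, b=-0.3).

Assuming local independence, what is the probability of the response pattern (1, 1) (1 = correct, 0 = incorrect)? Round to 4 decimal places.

0.0476

P(θ) = 1 / (1 + exp(−a(θ − b)))
P_1 = 1/(1+e^{2.0700}) = 0.1120
P_2 = 1/(1+e^{0.3040}) = 0.4246
L = P_1 × P_2 = 0.1120 × 0.4246 = 0.04757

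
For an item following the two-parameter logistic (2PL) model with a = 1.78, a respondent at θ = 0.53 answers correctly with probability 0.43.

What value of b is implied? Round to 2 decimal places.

P(θ) = 1 / (1 + exp(−a(θ − b)))
logit(0.43) = ln(0.43/0.57) = -0.2819
b = θ − logit/(a) = 0.53 − (-0.2819)/1.7800 = 0.6883

0.69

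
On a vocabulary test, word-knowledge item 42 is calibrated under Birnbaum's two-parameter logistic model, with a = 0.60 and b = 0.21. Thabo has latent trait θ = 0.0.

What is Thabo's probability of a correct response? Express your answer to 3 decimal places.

0.469

P(θ) = 1 / (1 + exp(−a(θ − b)))
Exponent: 0.60 × (0.0 − 0.21) = -0.1260
1/(1 + e^{0.1260}) = 0.4685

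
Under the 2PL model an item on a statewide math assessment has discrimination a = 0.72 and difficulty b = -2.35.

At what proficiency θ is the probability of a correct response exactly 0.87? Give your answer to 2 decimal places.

P(θ) = 1 / (1 + exp(−a(θ − b)))
logit = ln(0.8700/0.1300) = 1.9010
θ = b + logit/(a) = -2.35 + 1.9010/0.7200 = 0.2902

0.29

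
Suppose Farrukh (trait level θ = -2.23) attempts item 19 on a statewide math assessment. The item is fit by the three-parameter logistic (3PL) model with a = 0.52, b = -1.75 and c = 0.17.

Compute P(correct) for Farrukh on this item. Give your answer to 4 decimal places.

0.5335

P(θ) = c + (1 − c) · 1 / (1 + exp(−a(θ − b)))
Exponent: 0.52 × (-2.23 − (-1.75)) = -0.2496
1/(1 + e^{0.2496}) = 0.4379
P = 0.17 + 0.83 × 0.4379 = 0.5335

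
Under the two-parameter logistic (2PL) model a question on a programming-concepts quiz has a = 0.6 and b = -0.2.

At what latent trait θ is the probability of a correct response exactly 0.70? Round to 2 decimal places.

1.21

P(θ) = 1 / (1 + exp(−a(θ − b)))
logit = ln(0.7000/0.3000) = 0.8473
θ = b + logit/(a) = -0.2 + 0.8473/0.6000 = 1.2122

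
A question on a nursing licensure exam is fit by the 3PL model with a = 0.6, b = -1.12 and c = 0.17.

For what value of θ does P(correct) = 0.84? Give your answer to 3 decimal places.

P(θ) = c + (1 − c) · 1 / (1 + exp(−a(θ − b)))
Remove guessing floor: (0.84 − 0.17)/(1 − 0.17) = 0.8072
logit = ln(0.8072/0.1928) = 1.4321
θ = b + logit/(a) = -1.12 + 1.4321/0.6000 = 1.2668

1.267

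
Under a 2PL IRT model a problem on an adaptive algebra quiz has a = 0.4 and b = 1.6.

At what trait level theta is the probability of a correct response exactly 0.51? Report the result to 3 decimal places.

1.700

P(theta) = 1 / (1 + exp(−a(theta − b)))
logit = ln(0.5100/0.4900) = 0.0400
theta = b + logit/(a) = 1.6 + 0.0400/0.4000 = 1.7000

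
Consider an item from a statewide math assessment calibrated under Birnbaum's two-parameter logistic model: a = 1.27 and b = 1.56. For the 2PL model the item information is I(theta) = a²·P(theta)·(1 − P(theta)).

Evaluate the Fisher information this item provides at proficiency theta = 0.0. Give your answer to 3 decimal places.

0.172

P = 1/(1+e^{1.9812}) = 0.1212
P(1−P) = 0.1212 × 0.8788 = 0.1065
I = a² × P(1−P) = 1.27² × 0.1065 = 0.17178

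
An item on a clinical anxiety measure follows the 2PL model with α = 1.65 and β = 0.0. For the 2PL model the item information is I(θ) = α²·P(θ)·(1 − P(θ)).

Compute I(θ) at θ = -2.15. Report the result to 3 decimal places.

P = 1/(1+e^{3.5475}) = 0.0280
P(1−P) = 0.0280 × 0.9720 = 0.0272
I = α² × P(1−P) = 1.65² × 0.0272 = 0.07407

0.074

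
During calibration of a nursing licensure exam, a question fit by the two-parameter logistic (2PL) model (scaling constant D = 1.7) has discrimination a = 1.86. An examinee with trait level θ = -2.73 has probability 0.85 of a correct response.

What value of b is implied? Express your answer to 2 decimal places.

P(θ) = 1 / (1 + exp(−D·a(θ − b)))
logit(0.85) = ln(0.85/0.15) = 1.7346
b = θ − logit/(1.7·a) = -2.73 − 1.7346/3.1620 = -3.2786

-3.28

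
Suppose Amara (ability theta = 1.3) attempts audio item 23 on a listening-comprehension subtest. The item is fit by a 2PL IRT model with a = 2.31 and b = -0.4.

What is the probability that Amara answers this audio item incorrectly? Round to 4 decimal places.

P(theta) = 1 / (1 + exp(−a(theta − b)))
Exponent: 2.31 × (1.3 − (-0.4)) = 3.9270
1/(1 + e^{-3.9270}) = 0.9807
P(incorrect) = 1 − 0.9807 = 0.0193

0.0193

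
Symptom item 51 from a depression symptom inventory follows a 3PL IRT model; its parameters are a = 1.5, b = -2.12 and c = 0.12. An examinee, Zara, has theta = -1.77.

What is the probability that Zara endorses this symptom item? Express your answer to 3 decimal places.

P(theta) = c + (1 − c) · 1 / (1 + exp(−a(theta − b)))
Exponent: 1.5 × (-1.77 − (-2.12)) = 0.5250
1/(1 + e^{-0.5250}) = 0.6283
P = 0.12 + 0.88 × 0.6283 = 0.6729

0.673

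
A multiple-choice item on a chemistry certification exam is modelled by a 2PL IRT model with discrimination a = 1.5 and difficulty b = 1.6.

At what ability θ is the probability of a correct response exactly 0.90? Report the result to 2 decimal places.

3.06

P(θ) = 1 / (1 + exp(−a(θ − b)))
logit = ln(0.9000/0.1000) = 2.1972
θ = b + logit/(a) = 1.6 + 2.1972/1.5000 = 3.0648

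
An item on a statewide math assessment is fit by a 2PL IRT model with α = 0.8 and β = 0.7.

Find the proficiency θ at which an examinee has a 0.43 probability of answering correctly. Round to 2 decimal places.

0.35

P(θ) = 1 / (1 + exp(−α(θ − β)))
logit = ln(0.4300/0.5700) = -0.2819
θ = β + logit/(α) = 0.7 + (-0.2819)/0.8000 = 0.3477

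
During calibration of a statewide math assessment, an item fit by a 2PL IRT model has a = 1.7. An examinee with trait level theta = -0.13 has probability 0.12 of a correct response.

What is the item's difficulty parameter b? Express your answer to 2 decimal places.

P(theta) = 1 / (1 + exp(−a(theta − b)))
logit(0.12) = ln(0.12/0.88) = -1.9924
b = theta − logit/(a) = -0.13 − (-1.9924)/1.7000 = 1.0420

1.04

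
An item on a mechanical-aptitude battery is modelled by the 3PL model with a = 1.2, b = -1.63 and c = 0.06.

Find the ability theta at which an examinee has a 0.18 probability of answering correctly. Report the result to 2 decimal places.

-3.23

P(theta) = c + (1 − c) · 1 / (1 + exp(−a(theta − b)))
Remove guessing floor: (0.18 − 0.06)/(1 − 0.06) = 0.1277
logit = ln(0.1277/0.8723) = -1.9218
theta = b + logit/(a) = -1.63 + (-1.9218)/1.2000 = -3.2315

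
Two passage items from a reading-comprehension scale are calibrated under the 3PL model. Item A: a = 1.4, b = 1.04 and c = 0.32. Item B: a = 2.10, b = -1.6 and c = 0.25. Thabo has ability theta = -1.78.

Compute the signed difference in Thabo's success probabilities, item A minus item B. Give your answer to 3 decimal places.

P(theta) = c + (1 − c) · 1 / (1 + exp(−a(theta − b)))
P_A = 0.3329
P_B = 0.5550
P_A − P_B = -0.2221

-0.222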